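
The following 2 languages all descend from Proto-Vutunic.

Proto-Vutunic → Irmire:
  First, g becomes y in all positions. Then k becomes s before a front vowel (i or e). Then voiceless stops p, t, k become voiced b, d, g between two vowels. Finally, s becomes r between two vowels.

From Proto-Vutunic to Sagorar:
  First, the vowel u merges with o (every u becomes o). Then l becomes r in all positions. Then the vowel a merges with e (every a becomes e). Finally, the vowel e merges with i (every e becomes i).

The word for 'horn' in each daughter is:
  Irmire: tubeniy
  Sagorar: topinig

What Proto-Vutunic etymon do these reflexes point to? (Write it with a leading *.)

Position 4: Irmire has e, Sagorar has i. Irmire preserves e here (none of its changes turn any other segment into e), so the proto-segment is *e.
Position 2: Irmire has u, Sagorar has o. Irmire preserves u here (none of its changes turn any other segment into u), so the proto-segment is *u.
Position 7: Irmire has y, Sagorar has g. Sagorar preserves g here (none of its changes turn any other segment into g), so the proto-segment is *g.
Continuing position by position gives *tupenig; check it forward:
Irmire: *tupenig
  tupenig → tupeniy   [unconditioned shift]
  tupeniy (rule 2 does not apply)
  tupeniy → tubeniy   [intervocalic voicing]
  tubeniy (rule 4 does not apply)
  giving Irmire tubeniy.
Sagorar: start from *tupenig.
  rule 1 (vowel merger): tupenig → topenig
  rule 2: no change — topenig
  rule 3: no change — topenig
  rule 4 (vowel merger): topenig → topinig
  ⇒ Sagorar topinig
No other proto-form is consistent with every reflex, so the reconstruction is *tupenig.

*tupenig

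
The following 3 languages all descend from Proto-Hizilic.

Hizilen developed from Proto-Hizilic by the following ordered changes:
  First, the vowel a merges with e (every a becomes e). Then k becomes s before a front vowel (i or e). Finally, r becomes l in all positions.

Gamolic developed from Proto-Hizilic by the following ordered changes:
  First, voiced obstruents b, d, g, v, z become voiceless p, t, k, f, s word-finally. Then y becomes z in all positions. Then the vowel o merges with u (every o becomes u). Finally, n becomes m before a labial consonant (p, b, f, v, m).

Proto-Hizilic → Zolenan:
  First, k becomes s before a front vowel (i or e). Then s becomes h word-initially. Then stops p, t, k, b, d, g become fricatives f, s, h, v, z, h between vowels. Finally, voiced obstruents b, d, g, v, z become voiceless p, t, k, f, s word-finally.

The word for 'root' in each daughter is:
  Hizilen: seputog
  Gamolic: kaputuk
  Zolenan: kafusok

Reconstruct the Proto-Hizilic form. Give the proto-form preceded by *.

*kaputog

Position 7: Hizilen has g, Gamolic has k, Zolenan has k. Hizilen preserves g here (none of its changes turn any other segment into g), so the proto-segment is *g.
Position 5: Hizilen has t, Gamolic has t, Zolenan has s. Hizilen preserves t here (none of its changes turn any other segment into t), so the proto-segment is *t.
Position 6: Hizilen has o, Gamolic has u, Zolenan has o. Hizilen preserves o here (none of its changes turn any other segment into o), so the proto-segment is *o.
Continuing position by position gives *kaputog; check it forward:
Hizilen: *kaputog > keputog > seputog  (by vowel merger, palatalisation)
Gamolic: *kaputog > kaputok > kaputuk  (by final devoicing, vowel merger)
Zolenan: *kaputog
  kaputog (rule 1 does not apply)
  kaputog (rule 2 does not apply)
  kaputog → kafusog   [intervocalic lenition]
  kafusog → kafusok   [final devoicing]
  giving Zolenan kafusok.
No other proto-form is consistent with every reflex, so the reconstruction is *kaputog.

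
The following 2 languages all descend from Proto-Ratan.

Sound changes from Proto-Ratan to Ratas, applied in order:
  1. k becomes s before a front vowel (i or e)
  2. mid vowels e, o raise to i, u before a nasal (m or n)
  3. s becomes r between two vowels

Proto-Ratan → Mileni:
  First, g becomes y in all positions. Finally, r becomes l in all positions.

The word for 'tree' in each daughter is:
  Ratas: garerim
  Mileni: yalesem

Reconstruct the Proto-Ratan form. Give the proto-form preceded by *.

*garesem

Position 5: Ratas has r, Mileni has s. Mileni preserves s here (none of its changes turn any other segment into s), so the proto-segment is *s.
Position 6: Ratas has i, Mileni has e. Mileni preserves e here (none of its changes turn any other segment into e), so the proto-segment is *e.
Verify the candidate proto-form against each daughter:
Ratas: start from *garesem.
  rule 1: no change — garesem
  rule 2 (pre-nasal raising): garesem → garesim
  rule 3 (rhotacism): garesim → garerim
  ⇒ Ratas garerim
Mileni: *garesem > yaresem > yalesem  (by unconditioned shift, unconditioned shift)
Only *garesem yields all of Ratas garerim, Mileni yalesem.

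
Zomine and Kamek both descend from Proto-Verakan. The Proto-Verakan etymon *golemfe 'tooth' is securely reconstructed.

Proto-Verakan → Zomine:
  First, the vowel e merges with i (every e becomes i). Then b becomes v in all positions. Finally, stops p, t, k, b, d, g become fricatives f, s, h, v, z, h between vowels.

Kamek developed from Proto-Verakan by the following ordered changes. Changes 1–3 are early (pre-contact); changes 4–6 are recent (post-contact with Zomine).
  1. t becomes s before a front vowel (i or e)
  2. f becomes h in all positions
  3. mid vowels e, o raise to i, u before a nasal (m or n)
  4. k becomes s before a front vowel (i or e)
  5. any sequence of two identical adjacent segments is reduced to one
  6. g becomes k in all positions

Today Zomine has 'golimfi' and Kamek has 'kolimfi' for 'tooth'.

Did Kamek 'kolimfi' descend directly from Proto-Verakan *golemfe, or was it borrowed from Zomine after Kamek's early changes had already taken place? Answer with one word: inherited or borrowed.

borrowed

If inherited, *golemfe would pass through all of Kamek's changes:
Kamek: *golemfe > golemhe > golimhe > kolimhe  (by unconditioned shift, pre-nasal raising, unconditioned shift)
If borrowed from Zomine 'golimfi' after the early changes, it would undergo only the recent ones:
  rule 4 (palatalisation): no change (golimfi)
  rule 5 (degemination): no change (golimfi)
  rule 6 (unconditioned shift): golimfi → kolimfi
  ⇒ as a loan: kolimfi
Kamek 'kolimfi' matches the loan outcome 'kolimfi', not the inherited 'kolimhe' — it skipped the early Kamek changes, so it was borrowed from Zomine.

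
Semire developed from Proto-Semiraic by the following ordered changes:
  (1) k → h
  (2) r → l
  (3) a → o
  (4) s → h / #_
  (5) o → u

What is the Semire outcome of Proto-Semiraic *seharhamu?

Semire: start from *seharhamu.
  rule 1: no change — seharhamu
  rule 2 (unconditioned shift): seharhamu → sehalhamu
  rule 3 (vowel merger): sehalhamu → seholhomu
  rule 4 (debuccalisation): seholhomu → heholhomu
  rule 5 (vowel merger): heholhomu → hehulhumu
  ⇒ Semire hehulhumu

hehulhumu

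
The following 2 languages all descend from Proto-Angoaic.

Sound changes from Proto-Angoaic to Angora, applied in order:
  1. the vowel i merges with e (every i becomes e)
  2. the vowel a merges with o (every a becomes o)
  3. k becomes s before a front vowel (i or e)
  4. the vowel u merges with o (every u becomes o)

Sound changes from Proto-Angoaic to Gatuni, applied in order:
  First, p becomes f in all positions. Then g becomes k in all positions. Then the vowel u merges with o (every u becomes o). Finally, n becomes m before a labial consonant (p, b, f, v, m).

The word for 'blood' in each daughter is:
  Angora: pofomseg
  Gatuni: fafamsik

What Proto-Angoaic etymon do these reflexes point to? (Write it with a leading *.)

Position 2: Angora has o, Gatuni has a. Gatuni preserves a here (none of its changes turn any other segment into a), so the proto-segment is *a.
Position 1: Angora has p, Gatuni has f. Angora preserves p here (none of its changes turn any other segment into p), so the proto-segment is *p.
Verify the candidate proto-form against each daughter:
Angora: *pafamsig > pafamseg > pofomseg  (by vowel merger, vowel merger)
Gatuni: *pafamsig
  pafamsig → fafamsig   [unconditioned shift]
  fafamsig → fafamsik   [unconditioned shift]
  fafamsik (rule 3 does not apply)
  fafamsik (rule 4 does not apply)
  giving Gatuni fafamsik.
*pafamsig is the unique common source.

*pafamsig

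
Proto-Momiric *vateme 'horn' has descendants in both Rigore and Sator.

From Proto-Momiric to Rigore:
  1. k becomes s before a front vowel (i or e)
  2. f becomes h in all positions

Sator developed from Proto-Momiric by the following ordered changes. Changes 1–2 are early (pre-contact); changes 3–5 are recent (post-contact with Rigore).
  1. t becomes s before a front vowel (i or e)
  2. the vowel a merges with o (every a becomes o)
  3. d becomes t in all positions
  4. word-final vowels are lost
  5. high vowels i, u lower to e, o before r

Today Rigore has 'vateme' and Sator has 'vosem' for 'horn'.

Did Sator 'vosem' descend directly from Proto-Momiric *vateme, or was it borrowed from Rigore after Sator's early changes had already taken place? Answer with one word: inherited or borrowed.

inherited

If inherited, *vateme would pass through all of Sator's changes:
Sator: *vateme > vaseme > voseme > vosem  (by palatalisation, vowel merger, apocope)
If borrowed from Rigore 'vateme' after the early changes, it would undergo only the recent ones:
  rule 3 (unconditioned shift): no change (vateme)
  rule 4 (apocope): vateme → vatem
  rule 5 (pre-rhotic lowering): no change (vatem)
  ⇒ as a loan: vatem
Sator 'vosem' matches the inherited outcome exactly, so it is an inherited cognate, not a loan.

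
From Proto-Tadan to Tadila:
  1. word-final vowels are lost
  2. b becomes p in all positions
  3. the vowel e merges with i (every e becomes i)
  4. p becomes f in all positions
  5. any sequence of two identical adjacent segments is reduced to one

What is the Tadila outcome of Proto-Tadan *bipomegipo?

Tadila: start from *bipomegipo.
  rule 1 (apocope): bipomegipo → bipomegip
  rule 2 (unconditioned shift): bipomegip → pipomegip
  rule 3 (vowel merger): pipomegip → pipomigip
  rule 4 (unconditioned shift): pipomigip → fifomigif
  rule 5: no change — fifomigif
  ⇒ Tadila fifomigif

fifomigif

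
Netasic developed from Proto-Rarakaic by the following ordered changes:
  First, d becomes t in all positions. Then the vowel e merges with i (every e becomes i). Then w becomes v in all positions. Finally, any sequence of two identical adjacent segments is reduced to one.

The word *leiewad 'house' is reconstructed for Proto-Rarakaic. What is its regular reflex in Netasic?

Netasic: *leiewad
  leiewad → leiewat   [unconditioned shift]
  leiewat → liiiwat   [vowel merger]
  liiiwat → liiivat   [unconditioned shift]
  liiivat → livat   [degemination]
  giving Netasic livat.

livat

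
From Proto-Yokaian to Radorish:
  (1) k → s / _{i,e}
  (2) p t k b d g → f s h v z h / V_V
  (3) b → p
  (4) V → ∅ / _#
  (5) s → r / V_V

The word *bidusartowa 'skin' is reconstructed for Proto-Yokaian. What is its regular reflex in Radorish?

Radorish: *bidusartowa > bizusartowa > pizusartowa > pizusartow > pizurartow  (by intervocalic lenition, unconditioned shift, apocope, rhotacism)

pizurartow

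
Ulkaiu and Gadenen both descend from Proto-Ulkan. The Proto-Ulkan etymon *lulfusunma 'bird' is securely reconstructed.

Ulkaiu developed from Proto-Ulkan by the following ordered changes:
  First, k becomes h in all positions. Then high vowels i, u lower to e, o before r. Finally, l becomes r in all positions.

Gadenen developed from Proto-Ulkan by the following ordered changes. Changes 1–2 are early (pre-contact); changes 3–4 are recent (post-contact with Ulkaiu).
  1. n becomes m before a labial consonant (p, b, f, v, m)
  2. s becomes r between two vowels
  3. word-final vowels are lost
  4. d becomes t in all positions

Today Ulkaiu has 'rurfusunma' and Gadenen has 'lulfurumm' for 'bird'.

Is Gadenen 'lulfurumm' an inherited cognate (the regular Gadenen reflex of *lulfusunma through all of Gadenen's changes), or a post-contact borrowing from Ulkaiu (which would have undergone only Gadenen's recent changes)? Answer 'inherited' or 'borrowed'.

If inherited, *lulfusunma would pass through all of Gadenen's changes:
Gadenen: *lulfusunma
  lulfusunma → lulfusumma   [nasal place assimilation]
  lulfusumma → lulfurumma   [rhotacism]
  lulfurumma → lulfurumm   [apocope]
  lulfurumm (rule 4 does not apply)
  giving Gadenen lulfurumm.
If borrowed from Ulkaiu 'rurfusunma' after the early changes, it would undergo only the recent ones:
  rule 3 (apocope): rurfusunma → rurfusunm
  rule 4 (unconditioned shift): no change (rurfusunm)
  ⇒ as a loan: rurfusunm
Gadenen 'lulfurumm' matches the inherited outcome exactly, so it is an inherited cognate, not a loan.

inherited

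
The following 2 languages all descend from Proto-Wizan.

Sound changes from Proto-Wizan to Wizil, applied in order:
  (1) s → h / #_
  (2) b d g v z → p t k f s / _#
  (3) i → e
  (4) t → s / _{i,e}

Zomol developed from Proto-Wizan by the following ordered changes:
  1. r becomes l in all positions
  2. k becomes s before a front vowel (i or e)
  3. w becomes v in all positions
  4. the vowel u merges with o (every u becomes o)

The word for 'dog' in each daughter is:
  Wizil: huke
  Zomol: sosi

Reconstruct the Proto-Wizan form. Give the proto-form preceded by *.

Position 3: Wizil has k, Zomol has s. Taking the neighbouring segments as reconstructed: Wizil k can only go back to *k; Zomol s could go back to *k or *s — the one source consistent with every daughter is *k.
Position 1: Wizil has h, Zomol has s. Taking the neighbouring segments as reconstructed: Wizil h could go back to *s or *h; Zomol s can only go back to *s — the one source consistent with every daughter is *s.
Position 4: Wizil has e, Zomol has i. Zomol preserves i here (none of its changes turn any other segment into i), so the proto-segment is *i.
This points to *suki. Verify forward in each daughter:
Wizil: *suki
  suki → huki   [debuccalisation]
  huki (rule 2 does not apply)
  huki → huke   [vowel merger]
  huke (rule 4 does not apply)
  giving Wizil huke.
Zomol: start from *suki.
  rule 1: no change — suki
  rule 2 (palatalisation): suki → susi
  rule 3: no change — susi
  rule 4 (vowel merger): susi → sosi
  ⇒ Zomol sosi
Only *suki yields all of Wizil huke, Zomol sosi.

*suki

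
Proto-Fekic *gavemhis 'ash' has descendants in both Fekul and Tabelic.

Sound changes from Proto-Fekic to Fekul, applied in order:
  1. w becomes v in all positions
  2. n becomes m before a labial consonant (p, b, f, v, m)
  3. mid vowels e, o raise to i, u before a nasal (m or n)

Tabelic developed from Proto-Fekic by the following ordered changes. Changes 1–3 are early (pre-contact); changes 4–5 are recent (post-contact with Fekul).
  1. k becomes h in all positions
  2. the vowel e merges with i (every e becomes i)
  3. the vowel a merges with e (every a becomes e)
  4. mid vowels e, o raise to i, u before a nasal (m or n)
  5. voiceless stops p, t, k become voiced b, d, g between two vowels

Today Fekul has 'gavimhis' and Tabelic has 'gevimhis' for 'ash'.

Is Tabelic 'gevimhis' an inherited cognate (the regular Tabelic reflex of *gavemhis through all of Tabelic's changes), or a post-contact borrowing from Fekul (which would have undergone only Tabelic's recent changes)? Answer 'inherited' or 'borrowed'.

inherited

If inherited, *gavemhis would pass through all of Tabelic's changes:
Tabelic: *gavemhis > gavimhis > gevimhis  (by vowel merger, vowel merger)
If borrowed from Fekul 'gavimhis' after the early changes, it would undergo only the recent ones:
  rule 4 (pre-nasal raising): no change (gavimhis)
  rule 5 (intervocalic voicing): no change (gavimhis)
  ⇒ as a loan: gavimhis
Tabelic 'gevimhis' matches the inherited outcome exactly, so it is an inherited cognate, not a loan.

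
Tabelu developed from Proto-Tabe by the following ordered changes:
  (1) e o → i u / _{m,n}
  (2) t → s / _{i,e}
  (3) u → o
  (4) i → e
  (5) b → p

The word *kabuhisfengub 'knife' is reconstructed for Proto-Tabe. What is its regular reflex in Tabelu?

Tabelu: *kabuhisfengub
  kabuhisfengub → kabuhisfingub   [pre-nasal raising]
  kabuhisfingub (rule 2 does not apply)
  kabuhisfingub → kabohisfingob   [vowel merger]
  kabohisfingob → kabohesfengob   [vowel merger]
  kabohesfengob → kapohesfengop   [unconditioned shift]
  giving Tabelu kapohesfengop.

kapohesfengop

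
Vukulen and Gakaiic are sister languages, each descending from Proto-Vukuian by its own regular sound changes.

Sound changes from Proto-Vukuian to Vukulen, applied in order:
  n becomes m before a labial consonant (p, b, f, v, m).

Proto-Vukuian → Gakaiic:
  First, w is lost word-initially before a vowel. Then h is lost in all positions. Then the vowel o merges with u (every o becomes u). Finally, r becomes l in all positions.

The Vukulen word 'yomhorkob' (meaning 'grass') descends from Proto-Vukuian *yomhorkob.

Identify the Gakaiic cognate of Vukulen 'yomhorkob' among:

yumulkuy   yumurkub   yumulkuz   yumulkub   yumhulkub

yumulkub

Gakaiic: *yomhorkob > yomorkob > yumurkub > yumulkub  (by h-loss, vowel merger, unconditioned shift)
Only 'yumulkub' matches the regular Gakaiic development of *yomhorkob.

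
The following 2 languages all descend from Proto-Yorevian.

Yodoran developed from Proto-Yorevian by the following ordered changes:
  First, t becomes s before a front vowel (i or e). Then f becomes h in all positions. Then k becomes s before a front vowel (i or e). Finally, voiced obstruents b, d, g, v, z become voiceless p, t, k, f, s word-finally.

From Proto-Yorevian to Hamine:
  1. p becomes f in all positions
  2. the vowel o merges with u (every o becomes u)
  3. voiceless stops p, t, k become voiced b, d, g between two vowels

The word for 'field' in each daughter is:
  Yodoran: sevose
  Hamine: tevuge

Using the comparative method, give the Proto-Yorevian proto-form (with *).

Position 5: Yodoran has s, Hamine has g. Taking the neighbouring segments as reconstructed: Yodoran s could go back to *t or *k or *s; Hamine g could go back to *k or *g — the one source consistent with every daughter is *k.
Position 4: Yodoran has o, Hamine has u. Yodoran preserves o here (none of its changes turn any other segment into o), so the proto-segment is *o.
Continuing position by position gives *tevoke; check it forward:
Yodoran: *tevoke
  tevoke → sevoke   [palatalisation]
  sevoke (rule 2 does not apply)
  sevoke → sevose   [palatalisation]
  sevose (rule 4 does not apply)
  giving Yodoran sevose.
Hamine: *tevoke > tevuke > tevuge  (by vowel merger, intervocalic voicing)
Only *tevoke yields all of Yodoran sevose, Hamine tevuge.

*tevoke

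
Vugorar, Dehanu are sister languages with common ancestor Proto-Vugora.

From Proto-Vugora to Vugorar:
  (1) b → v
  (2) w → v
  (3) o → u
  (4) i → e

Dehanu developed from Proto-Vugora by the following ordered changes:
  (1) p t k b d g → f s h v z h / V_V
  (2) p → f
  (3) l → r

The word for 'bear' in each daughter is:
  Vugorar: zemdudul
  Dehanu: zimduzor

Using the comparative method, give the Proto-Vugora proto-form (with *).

Position 6: Vugorar has d, Dehanu has z. Vugorar preserves d here (none of its changes turn any other segment into d), so the proto-segment is *d.
Position 7: Vugorar has u, Dehanu has o. Dehanu preserves o here (none of its changes turn any other segment into o), so the proto-segment is *o.
Position 8: Vugorar has l, Dehanu has r. Vugorar preserves l here (none of its changes turn any other segment into l), so the proto-segment is *l.
Verify the candidate proto-form against each daughter:
Vugorar: start from *zimdudol.
  rule 1: no change — zimdudol
  rule 2: no change — zimdudol
  rule 3 (vowel merger): zimdudol → zimdudul
  rule 4 (vowel merger): zimdudul → zemdudul
  ⇒ Vugorar zemdudul
Dehanu: start from *zimdudol.
  rule 1 (intervocalic lenition): zimdudol → zimduzol
  rule 2: no change — zimduzol
  rule 3 (unconditioned shift): zimduzol → zimduzor
  ⇒ Dehanu zimduzor
Only *zimdudol yields all of Vugorar zemdudul, Dehanu zimduzor.

*zimdudol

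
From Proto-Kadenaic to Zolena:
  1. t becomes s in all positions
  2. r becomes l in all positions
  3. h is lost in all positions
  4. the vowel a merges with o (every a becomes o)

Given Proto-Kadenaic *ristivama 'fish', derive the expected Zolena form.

lissivomo

Zolena: *ristivama > rissivama > lissivama > lissivomo  (by unconditioned shift, unconditioned shift, vowel merger)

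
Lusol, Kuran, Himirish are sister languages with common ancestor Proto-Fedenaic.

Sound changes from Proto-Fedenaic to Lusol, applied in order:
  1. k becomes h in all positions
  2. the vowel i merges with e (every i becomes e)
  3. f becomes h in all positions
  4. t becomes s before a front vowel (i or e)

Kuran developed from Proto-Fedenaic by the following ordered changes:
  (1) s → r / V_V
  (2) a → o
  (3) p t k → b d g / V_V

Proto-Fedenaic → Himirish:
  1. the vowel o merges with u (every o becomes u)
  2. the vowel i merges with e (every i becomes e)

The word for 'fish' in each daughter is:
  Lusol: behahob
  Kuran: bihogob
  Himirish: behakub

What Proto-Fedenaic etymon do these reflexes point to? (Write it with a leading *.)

Position 5: Lusol has h, Kuran has g, Himirish has k. Himirish preserves k here (none of its changes turn any other segment into k), so the proto-segment is *k.
Position 4: Lusol has a, Kuran has o, Himirish has a. Lusol preserves a here (none of its changes turn any other segment into a), so the proto-segment is *a.
Verify the candidate proto-form against each daughter:
Lusol: *bihakob
  bihakob → bihahob   [unconditioned shift]
  bihahob → behahob   [vowel merger]
  behahob (rule 3 does not apply)
  behahob (rule 4 does not apply)
  giving Lusol behahob.
Kuran: *bihakob > bihokob > bihogob  (by vowel merger, intervocalic voicing)
Himirish: *bihakob > bihakub > behakub  (by vowel merger, vowel merger)
Only *bihakob yields all of Lusol behahob, Kuran bihogob, Himirish behakub.

*bihakob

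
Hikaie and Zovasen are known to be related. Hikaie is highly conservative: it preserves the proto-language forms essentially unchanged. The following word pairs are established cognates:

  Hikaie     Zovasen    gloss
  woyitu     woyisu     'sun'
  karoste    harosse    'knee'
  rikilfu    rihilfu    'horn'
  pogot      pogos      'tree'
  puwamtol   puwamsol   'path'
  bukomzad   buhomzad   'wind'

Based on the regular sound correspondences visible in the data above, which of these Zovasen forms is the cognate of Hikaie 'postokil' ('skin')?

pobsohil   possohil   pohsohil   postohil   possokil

possohil

puwamtol ~ puwamsol — Hikaie t corresponds to Zovasen s after a consonant, before a back vowel.
rikilfu ~ rihilfu — Hikaie k corresponds to Zovasen h between vowels (before a front vowel).
Applying these to Hikaie 'postokil':
  postokil → possokil   (t→s after a consonant, before a back vowel)
  possokil → possohil   (k→h between vowels (before a front vowel))
So the Zovasen cognate is 'possohil'.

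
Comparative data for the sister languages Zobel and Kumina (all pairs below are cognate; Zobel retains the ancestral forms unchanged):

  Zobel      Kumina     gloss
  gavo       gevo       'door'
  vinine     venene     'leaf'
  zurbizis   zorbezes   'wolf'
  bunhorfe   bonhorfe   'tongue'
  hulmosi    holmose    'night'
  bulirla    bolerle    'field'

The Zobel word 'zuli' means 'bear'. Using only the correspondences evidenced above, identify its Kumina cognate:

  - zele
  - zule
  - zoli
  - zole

zole

hulmosi ~ holmose, bulirla ~ bolerle — Zobel u corresponds to Kumina o after a consonant, before a consonant other than r, m, n, p, b, f, v.
hulmosi ~ holmose — Zobel i corresponds to Kumina e word-finally.
Applying these to Zobel 'zuli':
  zuli → zoli   (u→o after a consonant, before a consonant other than r, m, n, p, b, f, v)
  zoli → zole   (i→e word-finally)
So the Kumina cognate is 'zole'.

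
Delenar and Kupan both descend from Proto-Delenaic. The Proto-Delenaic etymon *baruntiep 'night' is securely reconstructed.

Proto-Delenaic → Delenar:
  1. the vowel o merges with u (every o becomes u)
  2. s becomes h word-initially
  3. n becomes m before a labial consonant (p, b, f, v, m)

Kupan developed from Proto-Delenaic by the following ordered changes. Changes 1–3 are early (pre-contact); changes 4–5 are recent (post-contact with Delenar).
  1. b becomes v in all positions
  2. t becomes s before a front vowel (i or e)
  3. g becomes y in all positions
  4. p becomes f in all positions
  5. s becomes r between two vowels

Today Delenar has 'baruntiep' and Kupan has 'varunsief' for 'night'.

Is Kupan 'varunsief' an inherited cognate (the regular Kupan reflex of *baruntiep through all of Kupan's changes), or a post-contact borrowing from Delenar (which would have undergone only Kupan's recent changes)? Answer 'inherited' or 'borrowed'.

If inherited, *baruntiep would pass through all of Kupan's changes:
Kupan: *baruntiep
  baruntiep → varuntiep   [unconditioned shift]
  varuntiep → varunsiep   [palatalisation]
  varunsiep (rule 3 does not apply)
  varunsiep → varunsief   [unconditioned shift]
  varunsief (rule 5 does not apply)
  giving Kupan varunsief.
If borrowed from Delenar 'baruntiep' after the early changes, it would undergo only the recent ones:
  rule 4 (unconditioned shift): baruntiep → baruntief
  rule 5 (rhotacism): no change (baruntief)
  ⇒ as a loan: baruntief
Kupan 'varunsief' matches the inherited outcome exactly, so it is an inherited cognate, not a loan.

inherited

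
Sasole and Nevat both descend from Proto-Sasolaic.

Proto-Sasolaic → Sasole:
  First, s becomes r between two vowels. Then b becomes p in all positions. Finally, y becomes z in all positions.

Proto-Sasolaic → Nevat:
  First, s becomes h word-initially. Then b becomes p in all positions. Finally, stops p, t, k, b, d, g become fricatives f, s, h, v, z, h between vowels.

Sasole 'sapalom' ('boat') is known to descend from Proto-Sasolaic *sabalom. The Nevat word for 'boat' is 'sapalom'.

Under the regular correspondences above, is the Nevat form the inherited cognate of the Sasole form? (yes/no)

no

Derive the expected Nevat reflex of *sabalom:
Nevat: start from *sabalom.
  rule 1 (debuccalisation): sabalom → habalom
  rule 2 (unconditioned shift): habalom → hapalom
  rule 3 (intervocalic lenition): hapalom → hafalom
  ⇒ Nevat hafalom
The regular Nevat reflex would be 'hafalom', but the attested form is 'sapalom'. The correspondence is irregular, so they are not cognates (the Nevat form has a different source).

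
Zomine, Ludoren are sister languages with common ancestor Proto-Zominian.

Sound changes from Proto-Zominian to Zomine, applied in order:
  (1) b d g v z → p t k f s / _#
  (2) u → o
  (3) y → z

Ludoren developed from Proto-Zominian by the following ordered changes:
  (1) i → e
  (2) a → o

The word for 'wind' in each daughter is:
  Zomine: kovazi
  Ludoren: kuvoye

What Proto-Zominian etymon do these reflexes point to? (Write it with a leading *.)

Position 5: Zomine has z, Ludoren has y. Ludoren preserves y here (none of its changes turn any other segment into y), so the proto-segment is *y.
Position 2: Zomine has o, Ludoren has u. Ludoren preserves u here (none of its changes turn any other segment into u), so the proto-segment is *u.
Continuing position by position gives *kuvayi; check it forward:
Zomine: *kuvayi
  kuvayi (rule 1 does not apply)
  kuvayi → kovayi   [vowel merger]
  kovayi → kovazi   [unconditioned shift]
  giving Zomine kovazi.
Ludoren: start from *kuvayi.
  rule 1 (vowel merger): kuvayi → kuvaye
  rule 2 (vowel merger): kuvaye → kuvoye
  ⇒ Ludoren kuvoye
No other proto-form is consistent with every reflex, so the reconstruction is *kuvayi.

*kuvayi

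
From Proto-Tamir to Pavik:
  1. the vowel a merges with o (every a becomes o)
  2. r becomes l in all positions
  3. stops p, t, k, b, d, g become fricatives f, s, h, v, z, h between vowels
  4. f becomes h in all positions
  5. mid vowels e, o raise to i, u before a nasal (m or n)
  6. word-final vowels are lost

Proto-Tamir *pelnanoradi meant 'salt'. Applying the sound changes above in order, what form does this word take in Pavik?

pelnunoloz

Pavik: start from *pelnanoradi.
  rule 1 (vowel merger): pelnanoradi → pelnonorodi
  rule 2 (unconditioned shift): pelnonorodi → pelnonolodi
  rule 3 (intervocalic lenition): pelnonolodi → pelnonolozi
  rule 4: no change — pelnonolozi
  rule 5 (pre-nasal raising): pelnonolozi → pelnunolozi
  rule 6 (apocope): pelnunolozi → pelnunoloz
  ⇒ Pavik pelnunoloz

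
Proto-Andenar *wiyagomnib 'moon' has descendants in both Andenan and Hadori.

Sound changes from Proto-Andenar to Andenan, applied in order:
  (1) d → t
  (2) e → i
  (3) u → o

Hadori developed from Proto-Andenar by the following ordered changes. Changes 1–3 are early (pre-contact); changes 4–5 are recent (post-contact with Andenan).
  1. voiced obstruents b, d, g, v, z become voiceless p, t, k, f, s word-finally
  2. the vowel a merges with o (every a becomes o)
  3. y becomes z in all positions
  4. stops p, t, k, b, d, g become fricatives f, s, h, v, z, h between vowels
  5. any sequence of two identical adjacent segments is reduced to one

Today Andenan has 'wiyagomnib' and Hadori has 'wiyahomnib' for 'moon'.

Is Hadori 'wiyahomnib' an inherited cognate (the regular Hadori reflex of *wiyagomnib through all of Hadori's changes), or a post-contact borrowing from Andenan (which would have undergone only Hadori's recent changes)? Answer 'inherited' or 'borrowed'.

borrowed

If inherited, *wiyagomnib would pass through all of Hadori's changes:
Hadori: *wiyagomnib > wiyagomnip > wiyogomnip > wizogomnip > wizohomnip  (by final devoicing, vowel merger, unconditioned shift, intervocalic lenition)
If borrowed from Andenan 'wiyagomnib' after the early changes, it would undergo only the recent ones:
  rule 4 (intervocalic lenition): wiyagomnib → wiyahomnib
  rule 5 (degemination): no change (wiyahomnib)
  ⇒ as a loan: wiyahomnib
Hadori 'wiyahomnib' matches the loan outcome 'wiyahomnib', not the inherited 'wizohomnip' — it skipped the early Hadori changes, so it was borrowed from Andenan.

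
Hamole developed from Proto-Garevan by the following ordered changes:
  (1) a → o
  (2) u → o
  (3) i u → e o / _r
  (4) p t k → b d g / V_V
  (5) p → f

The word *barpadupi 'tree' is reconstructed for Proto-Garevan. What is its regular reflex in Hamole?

borfodobi

Hamole: *barpadupi
  barpadupi → borpodupi   [vowel merger]
  borpodupi → borpodopi   [vowel merger]
  borpodopi (rule 3 does not apply)
  borpodopi → borpodobi   [intervocalic voicing]
  borpodobi → borfodobi   [unconditioned shift]
  giving Hamole borfodobi.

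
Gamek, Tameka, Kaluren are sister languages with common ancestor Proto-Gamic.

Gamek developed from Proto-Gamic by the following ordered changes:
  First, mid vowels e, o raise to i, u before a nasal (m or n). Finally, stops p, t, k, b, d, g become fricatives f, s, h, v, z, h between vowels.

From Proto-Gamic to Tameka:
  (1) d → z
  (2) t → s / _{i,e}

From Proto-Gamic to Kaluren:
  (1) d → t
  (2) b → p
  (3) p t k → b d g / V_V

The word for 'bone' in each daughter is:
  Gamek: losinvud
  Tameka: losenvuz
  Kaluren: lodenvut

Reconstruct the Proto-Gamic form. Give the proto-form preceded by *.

*lotenvud

Position 8: Gamek has d, Tameka has z, Kaluren has t. Gamek preserves d here (none of its changes turn any other segment into d), so the proto-segment is *d.
Position 3: Gamek has s, Tameka has s, Kaluren has d. Taking the neighbouring segments as reconstructed: Gamek s could go back to *t or *s; Tameka s could go back to *t or *s; Kaluren d could go back to *t or *d — the one source consistent with every daughter is *t.
Position 4: Gamek has i, Tameka has e, Kaluren has e. Tameka preserves e here (none of its changes turn any other segment into e), so the proto-segment is *e.
The remaining positions agree across the daughters. Check the candidate against every language:
Gamek: *lotenvud > lotinvud > losinvud  (by pre-nasal raising, intervocalic lenition)
Tameka: start from *lotenvud.
  rule 1 (unconditioned shift): lotenvud → lotenvuz
  rule 2 (palatalisation): lotenvuz → losenvuz
  ⇒ Tameka losenvuz
Kaluren: *lotenvud > lotenvut > lodenvut  (by unconditioned shift, intervocalic voicing)
*lotenvud is the unique common source.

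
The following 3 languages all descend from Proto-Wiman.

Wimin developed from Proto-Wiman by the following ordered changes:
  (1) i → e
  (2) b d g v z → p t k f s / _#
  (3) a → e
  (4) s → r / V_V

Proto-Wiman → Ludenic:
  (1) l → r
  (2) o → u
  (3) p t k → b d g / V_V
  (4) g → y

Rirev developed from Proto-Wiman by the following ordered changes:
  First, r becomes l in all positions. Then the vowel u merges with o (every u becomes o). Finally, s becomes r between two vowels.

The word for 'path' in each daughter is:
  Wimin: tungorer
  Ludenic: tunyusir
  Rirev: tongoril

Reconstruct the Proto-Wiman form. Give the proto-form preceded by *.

Position 4: Wimin has g, Ludenic has y, Rirev has g. Wimin preserves g here (none of its changes turn any other segment into g), so the proto-segment is *g.
Position 7: Wimin has e, Ludenic has i, Rirev has i. Ludenic preserves i here (none of its changes turn any other segment into i), so the proto-segment is *i.
Verify the candidate proto-form against each daughter:
Wimin: *tungosir
  tungosir → tungoser   [vowel merger]
  tungoser (rule 2 does not apply)
  tungoser (rule 3 does not apply)
  tungoser → tungorer   [rhotacism]
  giving Wimin tungorer.
Ludenic: *tungosir
  tungosir (rule 1 does not apply)
  tungosir → tungusir   [vowel merger]
  tungusir (rule 3 does not apply)
  tungusir → tunyusir   [unconditioned shift]
  giving Ludenic tunyusir.
Rirev: start from *tungosir.
  rule 1 (unconditioned shift): tungosir → tungosil
  rule 2 (vowel merger): tungosil → tongosil
  rule 3 (rhotacism): tongosil → tongoril
  ⇒ Rirev tongoril
*tungosir is the unique common source.

*tungosir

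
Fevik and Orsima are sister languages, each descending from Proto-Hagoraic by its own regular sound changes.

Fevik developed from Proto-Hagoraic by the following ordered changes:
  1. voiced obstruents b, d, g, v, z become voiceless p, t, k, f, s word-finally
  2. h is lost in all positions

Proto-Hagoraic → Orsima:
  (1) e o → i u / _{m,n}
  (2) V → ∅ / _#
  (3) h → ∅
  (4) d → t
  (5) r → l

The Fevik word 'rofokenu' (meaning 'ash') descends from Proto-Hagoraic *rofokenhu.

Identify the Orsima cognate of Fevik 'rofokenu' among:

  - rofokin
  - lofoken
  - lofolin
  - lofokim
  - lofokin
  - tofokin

Orsima: *rofokenhu
  rofokenhu → rofokinhu   [pre-nasal raising]
  rofokinhu → rofokinh   [apocope]
  rofokinh → rofokin   [h-loss]
  rofokin (rule 4 does not apply)
  rofokin → lofokin   [unconditioned shift]
  giving Orsima lofokin.
Among the options, 'lofokin' alone shows every Orsima change applied in order.

lofokin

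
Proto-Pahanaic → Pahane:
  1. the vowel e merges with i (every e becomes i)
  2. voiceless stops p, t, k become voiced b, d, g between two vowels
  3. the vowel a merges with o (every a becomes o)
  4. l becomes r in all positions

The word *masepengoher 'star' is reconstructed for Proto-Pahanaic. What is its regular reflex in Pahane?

Pahane: start from *masepengoher.
  rule 1 (vowel merger): masepengoher → masipingohir
  rule 2 (intervocalic voicing): masipingohir → masibingohir
  rule 3 (vowel merger): masibingohir → mosibingohir
  rule 4: no change — mosibingohir
  ⇒ Pahane mosibingohir

mosibingohir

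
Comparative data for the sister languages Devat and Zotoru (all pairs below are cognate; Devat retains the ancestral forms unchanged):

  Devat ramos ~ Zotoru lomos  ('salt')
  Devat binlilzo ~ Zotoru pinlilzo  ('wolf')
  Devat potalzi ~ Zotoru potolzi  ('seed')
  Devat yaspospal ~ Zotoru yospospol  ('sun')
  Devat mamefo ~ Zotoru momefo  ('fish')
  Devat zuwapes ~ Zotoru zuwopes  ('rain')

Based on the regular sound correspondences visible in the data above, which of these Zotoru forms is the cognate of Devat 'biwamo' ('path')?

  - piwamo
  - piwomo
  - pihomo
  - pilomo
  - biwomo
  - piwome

piwomo

binlilzo ~ pinlilzo — Devat b corresponds to Zotoru p word-initially before a front vowel.
ramos ~ lomos, mamefo ~ momefo — Devat a corresponds to Zotoru o after a consonant, before a nasal.
Applying these to Devat 'biwamo':
  biwamo → piwamo   (b→p word-initially before a front vowel)
  piwamo → piwomo   (a→o after a consonant, before a nasal)
So the Zotoru cognate is 'piwomo'.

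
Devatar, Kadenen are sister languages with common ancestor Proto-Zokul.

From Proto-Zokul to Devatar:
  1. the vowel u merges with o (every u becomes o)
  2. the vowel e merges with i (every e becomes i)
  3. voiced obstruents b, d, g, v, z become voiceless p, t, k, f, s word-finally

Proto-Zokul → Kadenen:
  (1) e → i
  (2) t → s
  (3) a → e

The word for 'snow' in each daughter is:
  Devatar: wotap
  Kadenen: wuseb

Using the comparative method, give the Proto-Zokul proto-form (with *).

Position 3: Devatar has t, Kadenen has s. Taking the neighbouring segments as reconstructed: Devatar t can only go back to *t; Kadenen s could go back to *t or *s — the one source consistent with every daughter is *t.
Position 2: Devatar has o, Kadenen has u. Kadenen preserves u here (none of its changes turn any other segment into u), so the proto-segment is *u.
This points to *wutab. Verify forward in each daughter:
Devatar: start from *wutab.
  rule 1 (vowel merger): wutab → wotab
  rule 2: no change — wotab
  rule 3 (final devoicing): wotab → wotap
  ⇒ Devatar wotap
Kadenen: start from *wutab.
  rule 1: no change — wutab
  rule 2 (unconditioned shift): wutab → wusab
  rule 3 (vowel merger): wusab → wuseb
  ⇒ Kadenen wuseb
Only *wutab yields all of Devatar wotap, Kadenen wuseb.

*wutab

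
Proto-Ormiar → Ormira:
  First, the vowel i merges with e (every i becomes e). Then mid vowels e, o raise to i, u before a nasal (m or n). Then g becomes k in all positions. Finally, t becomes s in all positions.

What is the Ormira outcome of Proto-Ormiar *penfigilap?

pinfekelap

Ormira: *penfigilap > penfegelap > pinfegelap > pinfekelap  (by vowel merger, pre-nasal raising, unconditioned shift)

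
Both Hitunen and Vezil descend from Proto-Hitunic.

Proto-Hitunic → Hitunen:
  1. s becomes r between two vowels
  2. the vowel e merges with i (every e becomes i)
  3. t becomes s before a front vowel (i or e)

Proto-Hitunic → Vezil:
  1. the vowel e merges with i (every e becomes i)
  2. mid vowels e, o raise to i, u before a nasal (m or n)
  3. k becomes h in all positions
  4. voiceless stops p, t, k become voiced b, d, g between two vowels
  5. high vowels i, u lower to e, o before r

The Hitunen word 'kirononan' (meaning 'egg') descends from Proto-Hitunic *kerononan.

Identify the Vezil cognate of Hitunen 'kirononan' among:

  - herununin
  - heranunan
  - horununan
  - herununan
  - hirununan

Vezil: *kerononan > kirononan > kirununan > hirununan > herununan  (by vowel merger, pre-nasal raising, unconditioned shift, pre-rhotic lowering)
Only 'herununan' matches the regular Vezil development of *kerononan.

herununan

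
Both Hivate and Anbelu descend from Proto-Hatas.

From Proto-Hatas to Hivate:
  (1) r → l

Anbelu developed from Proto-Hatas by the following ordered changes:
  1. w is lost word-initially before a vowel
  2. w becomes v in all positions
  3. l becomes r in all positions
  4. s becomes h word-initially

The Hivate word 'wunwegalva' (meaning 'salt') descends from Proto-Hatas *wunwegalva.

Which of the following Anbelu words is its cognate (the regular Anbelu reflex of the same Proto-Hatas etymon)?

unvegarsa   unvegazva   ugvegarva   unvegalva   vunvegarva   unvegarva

unvegarva

Anbelu: *wunwegalva > unwegalva > unvegalva > unvegarva  (by glide loss, unconditioned shift, unconditioned shift)
The other candidates each miss or misapply at least one Anbelu change.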